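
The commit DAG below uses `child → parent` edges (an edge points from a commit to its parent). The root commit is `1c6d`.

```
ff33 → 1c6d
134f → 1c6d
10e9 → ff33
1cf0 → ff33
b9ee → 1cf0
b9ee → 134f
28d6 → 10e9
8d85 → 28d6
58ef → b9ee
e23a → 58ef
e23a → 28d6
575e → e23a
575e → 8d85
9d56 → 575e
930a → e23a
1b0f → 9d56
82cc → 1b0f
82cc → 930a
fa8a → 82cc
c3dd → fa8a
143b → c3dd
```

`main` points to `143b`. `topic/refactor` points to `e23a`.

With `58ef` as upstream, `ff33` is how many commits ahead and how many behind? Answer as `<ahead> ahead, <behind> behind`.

Reachable from ff33: {1c6d, ff33}.
Reachable from 58ef: {134f, 1c6d, 1cf0, 58ef, b9ee, ff33}.
Only in ff33's history (ahead): {} — 0.
Only in 58ef's history (behind): {134f, 1cf0, 58ef, b9ee} — 4.

0 ahead, 4 behind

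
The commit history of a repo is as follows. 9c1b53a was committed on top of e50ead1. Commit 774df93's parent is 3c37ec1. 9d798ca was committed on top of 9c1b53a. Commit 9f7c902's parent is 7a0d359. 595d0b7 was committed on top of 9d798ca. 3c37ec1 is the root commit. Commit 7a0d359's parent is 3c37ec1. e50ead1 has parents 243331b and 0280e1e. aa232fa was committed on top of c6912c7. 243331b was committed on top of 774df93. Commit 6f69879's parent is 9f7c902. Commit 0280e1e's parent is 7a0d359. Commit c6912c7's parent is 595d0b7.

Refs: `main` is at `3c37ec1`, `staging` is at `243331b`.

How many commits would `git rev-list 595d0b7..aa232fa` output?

Reachable from aa232fa: {0280e1e, 243331b, 3c37ec1, 595d0b7, 774df93, 7a0d359, 9c1b53a, 9d798ca, aa232fa, c6912c7, e50ead1}.
Reachable from 595d0b7: {0280e1e, 243331b, 3c37ec1, 595d0b7, 774df93, 7a0d359, 9c1b53a, 9d798ca, e50ead1}.
In aa232fa's history but not 595d0b7's: {aa232fa, c6912c7} — 2 commits.

2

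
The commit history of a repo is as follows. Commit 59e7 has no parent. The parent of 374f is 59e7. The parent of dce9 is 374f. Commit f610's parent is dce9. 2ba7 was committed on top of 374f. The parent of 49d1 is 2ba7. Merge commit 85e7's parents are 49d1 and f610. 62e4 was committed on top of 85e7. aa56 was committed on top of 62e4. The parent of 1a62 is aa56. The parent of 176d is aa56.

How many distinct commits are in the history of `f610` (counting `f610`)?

4

Walking parent pointers from f610: reachable set = {374f, 59e7, dce9, f610}.
That is 4 commits.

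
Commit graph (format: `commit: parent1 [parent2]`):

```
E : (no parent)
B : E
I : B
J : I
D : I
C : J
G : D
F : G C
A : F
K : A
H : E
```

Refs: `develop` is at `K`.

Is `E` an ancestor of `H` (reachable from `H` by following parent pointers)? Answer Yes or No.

Yes

Ancestors of H (commits reachable by following parents): {E, H}.
E is in that set, so it is an ancestor of H.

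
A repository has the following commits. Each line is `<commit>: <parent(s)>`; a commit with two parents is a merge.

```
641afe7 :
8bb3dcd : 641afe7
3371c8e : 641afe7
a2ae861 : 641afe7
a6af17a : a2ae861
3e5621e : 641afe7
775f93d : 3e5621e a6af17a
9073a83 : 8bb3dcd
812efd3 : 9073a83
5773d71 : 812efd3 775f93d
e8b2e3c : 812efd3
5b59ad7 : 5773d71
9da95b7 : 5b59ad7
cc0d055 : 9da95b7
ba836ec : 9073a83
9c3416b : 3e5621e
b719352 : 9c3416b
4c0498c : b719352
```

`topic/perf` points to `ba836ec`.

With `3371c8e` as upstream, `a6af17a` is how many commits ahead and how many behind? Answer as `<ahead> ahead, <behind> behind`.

Reachable from a6af17a: {641afe7, a2ae861, a6af17a}.
Reachable from 3371c8e: {3371c8e, 641afe7}.
Only in a6af17a's history (ahead): {a2ae861, a6af17a} — 2.
Only in 3371c8e's history (behind): {3371c8e} — 1.

2 ahead, 1 behind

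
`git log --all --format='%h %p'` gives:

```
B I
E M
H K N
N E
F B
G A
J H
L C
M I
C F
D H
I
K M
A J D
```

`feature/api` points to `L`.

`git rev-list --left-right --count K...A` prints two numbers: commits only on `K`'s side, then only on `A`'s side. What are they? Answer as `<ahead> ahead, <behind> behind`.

0 ahead, 6 behind

Reachable from K: {I, K, M}.
Reachable from A: {A, D, E, H, I, J, K, M, N}.
Only in K's history (ahead): {} — 0.
Only in A's history (behind): {A, D, E, H, J, N} — 6.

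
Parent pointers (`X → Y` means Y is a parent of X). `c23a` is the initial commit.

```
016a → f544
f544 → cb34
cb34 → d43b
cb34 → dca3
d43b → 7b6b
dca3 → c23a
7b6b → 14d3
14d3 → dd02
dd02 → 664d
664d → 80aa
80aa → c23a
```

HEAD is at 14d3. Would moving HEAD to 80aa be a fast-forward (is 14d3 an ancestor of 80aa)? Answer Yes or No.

No

A fast-forward from 14d3 to 80aa is possible iff 14d3 is an ancestor of 80aa.
Ancestors of 80aa: {80aa, c23a}.
14d3 is not among them, so fast-forward is not possible.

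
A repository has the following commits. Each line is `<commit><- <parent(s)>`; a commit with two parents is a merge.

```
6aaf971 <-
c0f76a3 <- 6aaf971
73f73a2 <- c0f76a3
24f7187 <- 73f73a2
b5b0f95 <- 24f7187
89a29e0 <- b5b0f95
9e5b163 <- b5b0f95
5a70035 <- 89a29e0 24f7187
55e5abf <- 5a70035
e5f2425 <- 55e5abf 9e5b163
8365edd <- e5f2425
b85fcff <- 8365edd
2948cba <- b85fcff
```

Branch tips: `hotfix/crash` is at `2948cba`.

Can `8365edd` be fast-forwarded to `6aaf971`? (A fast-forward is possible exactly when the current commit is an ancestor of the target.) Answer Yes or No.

No

A fast-forward from 8365edd to 6aaf971 is possible iff 8365edd is an ancestor of 6aaf971.
Ancestors of 6aaf971: {6aaf971}.
8365edd is not among them, so fast-forward is not possible.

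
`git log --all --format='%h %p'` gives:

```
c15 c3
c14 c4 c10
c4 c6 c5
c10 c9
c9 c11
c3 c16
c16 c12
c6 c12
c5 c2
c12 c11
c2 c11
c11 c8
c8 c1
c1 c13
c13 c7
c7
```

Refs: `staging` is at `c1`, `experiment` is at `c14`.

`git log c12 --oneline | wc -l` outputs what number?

6

Walking parent pointers from c12: reachable set = {c1, c11, c12, c13, c7, c8}.
That is 6 commits.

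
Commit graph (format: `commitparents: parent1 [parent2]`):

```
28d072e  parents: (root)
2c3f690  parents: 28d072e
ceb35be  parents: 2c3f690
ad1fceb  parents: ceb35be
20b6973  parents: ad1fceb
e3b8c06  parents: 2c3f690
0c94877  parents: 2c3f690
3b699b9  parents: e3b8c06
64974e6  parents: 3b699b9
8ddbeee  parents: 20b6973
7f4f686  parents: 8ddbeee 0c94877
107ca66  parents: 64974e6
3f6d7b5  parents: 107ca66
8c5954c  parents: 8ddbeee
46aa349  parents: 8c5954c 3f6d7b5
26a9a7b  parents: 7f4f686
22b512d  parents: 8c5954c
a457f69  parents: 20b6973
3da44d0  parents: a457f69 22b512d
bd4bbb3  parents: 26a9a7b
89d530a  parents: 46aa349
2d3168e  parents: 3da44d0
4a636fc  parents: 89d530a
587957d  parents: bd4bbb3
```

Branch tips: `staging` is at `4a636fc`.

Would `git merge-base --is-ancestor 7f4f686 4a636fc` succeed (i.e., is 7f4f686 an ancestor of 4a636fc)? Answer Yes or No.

Ancestors of 4a636fc: {107ca66, 20b6973, 28d072e, 2c3f690, 3b699b9, 3f6d7b5, 46aa349, 4a636fc, 64974e6, 89d530a, 8c5954c, 8ddbeee, ad1fceb, ceb35be, e3b8c06}.
7f4f686 is not in that set, so it is not an ancestor of 4a636fc.

No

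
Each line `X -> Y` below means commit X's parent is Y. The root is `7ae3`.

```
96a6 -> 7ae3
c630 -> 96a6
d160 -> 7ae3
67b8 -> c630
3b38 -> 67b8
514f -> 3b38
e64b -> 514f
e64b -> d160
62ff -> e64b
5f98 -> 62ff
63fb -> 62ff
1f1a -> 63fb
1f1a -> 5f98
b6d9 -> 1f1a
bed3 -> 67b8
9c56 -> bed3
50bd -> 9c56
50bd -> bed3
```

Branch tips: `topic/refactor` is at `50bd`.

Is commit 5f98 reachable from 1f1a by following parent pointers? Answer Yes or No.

Ancestors of 1f1a (commits reachable by following parents): {1f1a, 3b38, 514f, 5f98, 62ff, 63fb, 67b8, 7ae3, 96a6, c630, d160, e64b}.
5f98 is in that set, so it is an ancestor of 1f1a.

Yes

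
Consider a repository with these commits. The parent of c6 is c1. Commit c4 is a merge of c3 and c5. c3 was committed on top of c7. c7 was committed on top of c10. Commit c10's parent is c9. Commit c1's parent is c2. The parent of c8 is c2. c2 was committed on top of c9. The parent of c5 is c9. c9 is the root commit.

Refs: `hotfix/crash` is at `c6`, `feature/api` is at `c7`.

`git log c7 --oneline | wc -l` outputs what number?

3

Walking parent pointers from c7: reachable set = {c10, c7, c9}.
That is 3 commits.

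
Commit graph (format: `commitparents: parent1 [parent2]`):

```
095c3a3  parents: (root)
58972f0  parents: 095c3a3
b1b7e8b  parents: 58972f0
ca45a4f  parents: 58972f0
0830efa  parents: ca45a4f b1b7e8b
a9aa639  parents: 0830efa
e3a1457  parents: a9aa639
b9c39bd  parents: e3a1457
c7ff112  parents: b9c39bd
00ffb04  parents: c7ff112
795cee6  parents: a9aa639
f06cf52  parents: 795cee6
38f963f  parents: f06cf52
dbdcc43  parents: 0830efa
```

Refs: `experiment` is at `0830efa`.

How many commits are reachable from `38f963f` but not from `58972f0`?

7

Reachable from 38f963f: {0830efa, 095c3a3, 38f963f, 58972f0, 795cee6, a9aa639, b1b7e8b, ca45a4f, f06cf52}.
Reachable from 58972f0: {095c3a3, 58972f0}.
In 38f963f's history but not 58972f0's: {0830efa, 38f963f, 795cee6, a9aa639, b1b7e8b, ca45a4f, f06cf52} — 7 commits.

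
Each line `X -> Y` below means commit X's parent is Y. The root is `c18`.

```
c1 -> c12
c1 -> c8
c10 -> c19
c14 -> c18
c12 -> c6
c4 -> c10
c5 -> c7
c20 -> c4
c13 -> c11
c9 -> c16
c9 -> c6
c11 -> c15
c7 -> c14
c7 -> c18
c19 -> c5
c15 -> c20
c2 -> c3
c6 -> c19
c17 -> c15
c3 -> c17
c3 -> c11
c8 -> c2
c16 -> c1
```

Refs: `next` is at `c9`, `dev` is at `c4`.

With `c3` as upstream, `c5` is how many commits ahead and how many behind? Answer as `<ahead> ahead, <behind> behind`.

0 ahead, 8 behind

Reachable from c5: {c14, c18, c5, c7}.
Reachable from c3: {c10, c11, c14, c15, c17, c18, c19, c20, c3, c4, c5, c7}.
Only in c5's history (ahead): {} — 0.
Only in c3's history (behind): {c10, c11, c15, c17, c19, c20, c3, c4} — 8.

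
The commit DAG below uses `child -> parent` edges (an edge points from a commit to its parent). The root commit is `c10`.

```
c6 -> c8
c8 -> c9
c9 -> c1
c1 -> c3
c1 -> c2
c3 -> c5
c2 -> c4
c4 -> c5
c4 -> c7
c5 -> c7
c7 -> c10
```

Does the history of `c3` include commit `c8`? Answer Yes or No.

Ancestors of c3: {c10, c3, c5, c7}.
c8 is not in that set, so it is not an ancestor of c3.

No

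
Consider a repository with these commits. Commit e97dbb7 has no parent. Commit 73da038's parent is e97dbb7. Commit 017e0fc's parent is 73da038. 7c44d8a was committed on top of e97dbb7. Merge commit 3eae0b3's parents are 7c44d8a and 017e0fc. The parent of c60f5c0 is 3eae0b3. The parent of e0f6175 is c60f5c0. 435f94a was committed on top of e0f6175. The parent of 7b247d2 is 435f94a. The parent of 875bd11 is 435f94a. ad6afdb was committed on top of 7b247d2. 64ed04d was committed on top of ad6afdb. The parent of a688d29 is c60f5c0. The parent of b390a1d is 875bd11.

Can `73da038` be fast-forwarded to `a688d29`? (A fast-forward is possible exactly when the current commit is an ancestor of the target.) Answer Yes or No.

Yes

A fast-forward from 73da038 to a688d29 is possible iff 73da038 is an ancestor of a688d29.
Ancestors of a688d29: {017e0fc, 3eae0b3, 73da038, 7c44d8a, a688d29, c60f5c0, e97dbb7}.
73da038 is among them, so fast-forward is possible.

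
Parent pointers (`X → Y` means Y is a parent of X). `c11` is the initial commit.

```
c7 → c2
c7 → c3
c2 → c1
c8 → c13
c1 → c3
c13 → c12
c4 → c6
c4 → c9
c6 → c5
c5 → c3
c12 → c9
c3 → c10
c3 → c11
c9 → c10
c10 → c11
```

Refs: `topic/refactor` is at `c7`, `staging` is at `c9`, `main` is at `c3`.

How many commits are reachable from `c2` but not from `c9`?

Reachable from c2: {c1, c10, c11, c2, c3}.
Reachable from c9: {c10, c11, c9}.
In c2's history but not c9's: {c1, c2, c3} — 3 commits.

3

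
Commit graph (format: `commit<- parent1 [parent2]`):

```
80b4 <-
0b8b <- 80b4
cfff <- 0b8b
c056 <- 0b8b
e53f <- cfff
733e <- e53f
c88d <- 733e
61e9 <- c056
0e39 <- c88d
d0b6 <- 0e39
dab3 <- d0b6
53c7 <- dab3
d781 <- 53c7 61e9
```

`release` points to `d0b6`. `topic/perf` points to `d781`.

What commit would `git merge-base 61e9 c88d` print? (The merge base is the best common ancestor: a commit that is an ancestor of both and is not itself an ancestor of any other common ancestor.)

0b8b

Ancestors of 61e9: {0b8b, 61e9, 80b4, c056}.
Ancestors of c88d: {0b8b, 733e, 80b4, c88d, cfff, e53f}.
Common ancestors: {0b8b, 80b4}.
Among these, 0b8b is not an ancestor of any other common ancestor — it is the merge base.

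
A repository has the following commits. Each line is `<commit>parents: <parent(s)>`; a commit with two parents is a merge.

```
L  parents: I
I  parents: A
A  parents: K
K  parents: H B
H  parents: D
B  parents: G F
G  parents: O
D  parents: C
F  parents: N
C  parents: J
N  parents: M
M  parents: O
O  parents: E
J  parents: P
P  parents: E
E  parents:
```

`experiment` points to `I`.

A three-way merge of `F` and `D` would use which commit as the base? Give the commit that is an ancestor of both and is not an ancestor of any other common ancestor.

E

Ancestors of F: {E, F, M, N, O}.
Ancestors of D: {C, D, E, J, P}.
Common ancestors: {E}.
The only common ancestor is E, so it is the merge base.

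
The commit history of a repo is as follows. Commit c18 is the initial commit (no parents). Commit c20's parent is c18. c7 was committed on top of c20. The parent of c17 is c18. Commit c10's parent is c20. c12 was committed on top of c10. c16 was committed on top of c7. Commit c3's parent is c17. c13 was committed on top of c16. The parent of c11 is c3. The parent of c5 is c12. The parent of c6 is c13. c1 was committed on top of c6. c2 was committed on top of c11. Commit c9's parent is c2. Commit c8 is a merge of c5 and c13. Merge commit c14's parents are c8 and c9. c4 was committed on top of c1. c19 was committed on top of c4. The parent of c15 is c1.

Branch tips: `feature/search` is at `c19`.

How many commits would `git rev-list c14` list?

15

Walking parent pointers from c14: reachable set = {c10, c11, c12, c13, c14, c16, c17, c18, c2, c20, c3, c5, c7, c8, c9}.
That is 15 commits.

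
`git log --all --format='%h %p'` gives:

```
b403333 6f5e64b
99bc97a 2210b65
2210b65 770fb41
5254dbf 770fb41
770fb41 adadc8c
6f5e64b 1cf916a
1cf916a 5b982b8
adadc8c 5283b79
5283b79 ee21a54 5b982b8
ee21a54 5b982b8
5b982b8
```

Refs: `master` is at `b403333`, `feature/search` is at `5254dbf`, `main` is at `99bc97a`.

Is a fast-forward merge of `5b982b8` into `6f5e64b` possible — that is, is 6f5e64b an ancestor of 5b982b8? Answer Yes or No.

No

A fast-forward from 6f5e64b to 5b982b8 is possible iff 6f5e64b is an ancestor of 5b982b8.
Ancestors of 5b982b8: {5b982b8}.
6f5e64b is not among them, so fast-forward is not possible.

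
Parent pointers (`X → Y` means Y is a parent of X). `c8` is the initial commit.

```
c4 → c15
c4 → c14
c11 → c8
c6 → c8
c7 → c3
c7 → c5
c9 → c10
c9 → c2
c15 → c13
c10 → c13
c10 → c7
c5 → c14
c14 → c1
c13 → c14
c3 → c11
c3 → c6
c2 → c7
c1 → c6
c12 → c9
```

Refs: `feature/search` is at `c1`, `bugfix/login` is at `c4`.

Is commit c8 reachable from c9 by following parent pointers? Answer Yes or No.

Yes

Ancestors of c9 (commits reachable by following parents): {c1, c10, c11, c13, c14, c2, c3, c5, c6, c7, c8, c9}.
c8 is in that set, so it is an ancestor of c9.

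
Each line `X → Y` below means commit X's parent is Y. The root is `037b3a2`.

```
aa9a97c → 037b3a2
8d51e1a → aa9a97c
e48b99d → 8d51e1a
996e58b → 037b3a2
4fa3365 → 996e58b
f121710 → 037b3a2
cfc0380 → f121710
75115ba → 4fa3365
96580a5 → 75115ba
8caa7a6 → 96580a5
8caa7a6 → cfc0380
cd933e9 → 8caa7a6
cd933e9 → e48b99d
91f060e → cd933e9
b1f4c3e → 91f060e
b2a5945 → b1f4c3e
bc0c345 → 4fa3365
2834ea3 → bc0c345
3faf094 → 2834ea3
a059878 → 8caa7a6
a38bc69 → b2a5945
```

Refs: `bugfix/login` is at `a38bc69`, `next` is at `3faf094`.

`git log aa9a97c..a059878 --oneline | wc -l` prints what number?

8

Reachable from a059878: {037b3a2, 4fa3365, 75115ba, 8caa7a6, 96580a5, 996e58b, a059878, cfc0380, f121710}.
Reachable from aa9a97c: {037b3a2, aa9a97c}.
In a059878's history but not aa9a97c's: {4fa3365, 75115ba, 8caa7a6, 96580a5, 996e58b, a059878, cfc0380, f121710} — 8 commits.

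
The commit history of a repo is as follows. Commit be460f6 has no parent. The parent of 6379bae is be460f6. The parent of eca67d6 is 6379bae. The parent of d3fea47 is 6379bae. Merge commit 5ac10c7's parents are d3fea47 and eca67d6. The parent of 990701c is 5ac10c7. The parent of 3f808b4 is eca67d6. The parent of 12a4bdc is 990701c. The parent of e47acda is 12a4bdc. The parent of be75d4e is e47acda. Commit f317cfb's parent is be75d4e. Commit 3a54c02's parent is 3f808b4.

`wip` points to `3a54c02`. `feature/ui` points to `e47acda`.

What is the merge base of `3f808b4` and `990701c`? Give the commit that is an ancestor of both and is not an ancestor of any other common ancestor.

Ancestors of 3f808b4: {3f808b4, 6379bae, be460f6, eca67d6}.
Ancestors of 990701c: {5ac10c7, 6379bae, 990701c, be460f6, d3fea47, eca67d6}.
Common ancestors: {6379bae, be460f6, eca67d6}.
Among these, eca67d6 is not an ancestor of any other common ancestor — it is the merge base.

eca67d6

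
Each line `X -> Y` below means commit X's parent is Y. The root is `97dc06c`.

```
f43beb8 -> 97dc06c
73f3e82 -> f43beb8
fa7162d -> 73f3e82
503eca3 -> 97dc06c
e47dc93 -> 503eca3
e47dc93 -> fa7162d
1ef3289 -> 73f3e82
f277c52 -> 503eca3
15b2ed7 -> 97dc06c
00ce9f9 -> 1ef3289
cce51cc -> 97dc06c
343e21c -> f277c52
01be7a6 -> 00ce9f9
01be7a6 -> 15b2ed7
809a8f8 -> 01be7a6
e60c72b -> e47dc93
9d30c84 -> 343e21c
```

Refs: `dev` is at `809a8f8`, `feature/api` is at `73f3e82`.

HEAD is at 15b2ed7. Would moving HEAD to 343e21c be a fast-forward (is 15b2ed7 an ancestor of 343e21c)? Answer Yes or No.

A fast-forward from 15b2ed7 to 343e21c is possible iff 15b2ed7 is an ancestor of 343e21c.
Ancestors of 343e21c: {343e21c, 503eca3, 97dc06c, f277c52}.
15b2ed7 is not among them, so fast-forward is not possible.

No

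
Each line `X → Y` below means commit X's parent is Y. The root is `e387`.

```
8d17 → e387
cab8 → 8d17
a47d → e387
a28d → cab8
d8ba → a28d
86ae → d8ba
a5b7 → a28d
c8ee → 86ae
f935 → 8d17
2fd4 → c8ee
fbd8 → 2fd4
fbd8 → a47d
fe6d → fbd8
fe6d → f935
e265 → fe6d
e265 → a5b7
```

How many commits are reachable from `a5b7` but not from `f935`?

Reachable from a5b7: {8d17, a28d, a5b7, cab8, e387}.
Reachable from f935: {8d17, e387, f935}.
In a5b7's history but not f935's: {a28d, a5b7, cab8} — 3 commits.

3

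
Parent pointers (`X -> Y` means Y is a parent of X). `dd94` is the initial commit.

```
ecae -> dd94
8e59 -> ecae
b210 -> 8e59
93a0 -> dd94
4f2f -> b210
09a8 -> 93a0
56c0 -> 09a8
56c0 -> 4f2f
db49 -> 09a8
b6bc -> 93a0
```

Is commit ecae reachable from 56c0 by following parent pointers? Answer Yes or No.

Yes

Ancestors of 56c0 (commits reachable by following parents): {09a8, 4f2f, 56c0, 8e59, 93a0, b210, dd94, ecae}.
ecae is in that set, so it is an ancestor of 56c0.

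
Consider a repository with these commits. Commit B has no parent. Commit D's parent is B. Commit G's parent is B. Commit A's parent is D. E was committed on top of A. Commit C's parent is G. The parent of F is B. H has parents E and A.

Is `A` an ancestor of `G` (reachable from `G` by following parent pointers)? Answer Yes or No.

No

Ancestors of G: {B, G}.
A is not in that set, so it is not an ancestor of G.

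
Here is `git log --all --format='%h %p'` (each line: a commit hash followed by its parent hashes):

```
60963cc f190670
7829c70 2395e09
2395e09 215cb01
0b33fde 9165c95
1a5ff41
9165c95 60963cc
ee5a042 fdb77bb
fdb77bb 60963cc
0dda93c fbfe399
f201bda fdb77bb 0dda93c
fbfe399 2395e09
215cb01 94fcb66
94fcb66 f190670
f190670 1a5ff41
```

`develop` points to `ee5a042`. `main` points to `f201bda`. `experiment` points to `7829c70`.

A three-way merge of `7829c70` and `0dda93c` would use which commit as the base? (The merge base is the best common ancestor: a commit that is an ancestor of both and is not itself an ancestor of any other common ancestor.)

2395e09

Ancestors of 7829c70: {1a5ff41, 215cb01, 2395e09, 7829c70, 94fcb66, f190670}.
Ancestors of 0dda93c: {0dda93c, 1a5ff41, 215cb01, 2395e09, 94fcb66, f190670, fbfe399}.
Common ancestors: {1a5ff41, 215cb01, 2395e09, 94fcb66, f190670}.
Among these, 2395e09 is not an ancestor of any other common ancestor — it is the merge base.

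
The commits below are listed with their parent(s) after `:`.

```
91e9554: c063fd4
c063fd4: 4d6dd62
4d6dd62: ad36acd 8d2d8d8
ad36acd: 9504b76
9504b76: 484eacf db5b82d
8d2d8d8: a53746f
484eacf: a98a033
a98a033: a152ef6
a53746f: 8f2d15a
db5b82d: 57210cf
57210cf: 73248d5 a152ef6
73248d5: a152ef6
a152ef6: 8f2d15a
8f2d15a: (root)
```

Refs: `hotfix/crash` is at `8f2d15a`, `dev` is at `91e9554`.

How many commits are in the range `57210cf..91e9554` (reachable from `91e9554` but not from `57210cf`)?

Reachable from 91e9554: {484eacf, 4d6dd62, 57210cf, 73248d5, 8d2d8d8, 8f2d15a, 91e9554, 9504b76, a152ef6, a53746f, a98a033, ad36acd, c063fd4, db5b82d}.
Reachable from 57210cf: {57210cf, 73248d5, 8f2d15a, a152ef6}.
In 91e9554's history but not 57210cf's: {484eacf, 4d6dd62, 8d2d8d8, 91e9554, 9504b76, a53746f, a98a033, ad36acd, c063fd4, db5b82d} — 10 commits.

10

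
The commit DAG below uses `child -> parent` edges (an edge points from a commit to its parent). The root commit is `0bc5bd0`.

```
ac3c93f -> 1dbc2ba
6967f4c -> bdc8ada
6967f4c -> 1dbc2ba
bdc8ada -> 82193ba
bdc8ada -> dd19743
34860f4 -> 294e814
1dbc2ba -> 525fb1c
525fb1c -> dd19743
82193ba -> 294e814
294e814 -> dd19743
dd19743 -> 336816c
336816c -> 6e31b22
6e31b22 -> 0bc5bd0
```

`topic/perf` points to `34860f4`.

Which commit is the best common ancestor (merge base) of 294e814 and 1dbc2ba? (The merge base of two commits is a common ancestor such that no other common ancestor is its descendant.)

dd19743

Ancestors of 294e814: {0bc5bd0, 294e814, 336816c, 6e31b22, dd19743}.
Ancestors of 1dbc2ba: {0bc5bd0, 1dbc2ba, 336816c, 525fb1c, 6e31b22, dd19743}.
Common ancestors: {0bc5bd0, 336816c, 6e31b22, dd19743}.
Among these, dd19743 is not an ancestor of any other common ancestor — it is the merge base.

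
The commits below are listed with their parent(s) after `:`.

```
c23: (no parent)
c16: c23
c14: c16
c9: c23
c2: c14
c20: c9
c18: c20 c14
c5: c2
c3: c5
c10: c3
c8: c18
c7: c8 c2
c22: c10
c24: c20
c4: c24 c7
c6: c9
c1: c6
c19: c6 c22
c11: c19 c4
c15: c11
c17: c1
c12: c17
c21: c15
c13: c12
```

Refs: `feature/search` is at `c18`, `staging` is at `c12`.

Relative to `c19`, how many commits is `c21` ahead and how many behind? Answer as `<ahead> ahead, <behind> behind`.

Reachable from c21: {c10, c11, c14, c15, c16, c18, c19, c2, c20, c21, c22, c23, c24, c3, c4, c5, c6, c7, c8, c9}.
Reachable from c19: {c10, c14, c16, c19, c2, c22, c23, c3, c5, c6, c9}.
Only in c21's history (ahead): {c11, c15, c18, c20, c21, c24, c4, c7, c8} — 9.
Only in c19's history (behind): {} — 0.

9 ahead, 0 behind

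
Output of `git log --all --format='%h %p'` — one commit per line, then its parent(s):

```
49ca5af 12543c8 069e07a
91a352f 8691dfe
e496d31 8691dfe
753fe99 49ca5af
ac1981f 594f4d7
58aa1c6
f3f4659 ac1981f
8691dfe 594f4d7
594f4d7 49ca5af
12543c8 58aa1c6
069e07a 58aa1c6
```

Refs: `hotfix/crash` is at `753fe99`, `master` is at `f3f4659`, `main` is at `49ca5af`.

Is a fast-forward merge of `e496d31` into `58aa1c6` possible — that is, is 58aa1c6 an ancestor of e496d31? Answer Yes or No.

A fast-forward from 58aa1c6 to e496d31 is possible iff 58aa1c6 is an ancestor of e496d31.
Ancestors of e496d31: {069e07a, 12543c8, 49ca5af, 58aa1c6, 594f4d7, 8691dfe, e496d31}.
58aa1c6 is among them, so fast-forward is possible.

Yes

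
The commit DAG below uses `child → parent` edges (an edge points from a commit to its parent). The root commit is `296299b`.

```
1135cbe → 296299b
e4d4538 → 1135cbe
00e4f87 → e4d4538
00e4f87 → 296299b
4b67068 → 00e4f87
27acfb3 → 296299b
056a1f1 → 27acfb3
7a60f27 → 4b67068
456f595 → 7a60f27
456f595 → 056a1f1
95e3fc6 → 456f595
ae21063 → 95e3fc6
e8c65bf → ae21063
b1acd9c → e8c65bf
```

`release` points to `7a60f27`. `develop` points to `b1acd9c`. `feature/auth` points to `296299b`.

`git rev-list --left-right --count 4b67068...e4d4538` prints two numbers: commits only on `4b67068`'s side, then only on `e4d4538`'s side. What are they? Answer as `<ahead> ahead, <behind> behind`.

2 ahead, 0 behind

Reachable from 4b67068: {00e4f87, 1135cbe, 296299b, 4b67068, e4d4538}.
Reachable from e4d4538: {1135cbe, 296299b, e4d4538}.
Only in 4b67068's history (ahead): {00e4f87, 4b67068} — 2.
Only in e4d4538's history (behind): {} — 0.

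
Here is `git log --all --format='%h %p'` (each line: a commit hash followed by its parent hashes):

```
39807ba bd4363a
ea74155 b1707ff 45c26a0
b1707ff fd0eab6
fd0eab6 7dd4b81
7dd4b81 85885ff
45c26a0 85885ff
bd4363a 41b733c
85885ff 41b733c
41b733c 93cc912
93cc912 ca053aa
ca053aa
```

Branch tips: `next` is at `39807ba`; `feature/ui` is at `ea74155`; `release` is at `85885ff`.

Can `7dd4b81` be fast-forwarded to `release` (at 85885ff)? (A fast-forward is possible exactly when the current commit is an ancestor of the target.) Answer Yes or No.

A fast-forward from 7dd4b81 to 85885ff is possible iff 7dd4b81 is an ancestor of 85885ff.
Ancestors of 85885ff: {41b733c, 85885ff, 93cc912, ca053aa}.
7dd4b81 is not among them, so fast-forward is not possible.

No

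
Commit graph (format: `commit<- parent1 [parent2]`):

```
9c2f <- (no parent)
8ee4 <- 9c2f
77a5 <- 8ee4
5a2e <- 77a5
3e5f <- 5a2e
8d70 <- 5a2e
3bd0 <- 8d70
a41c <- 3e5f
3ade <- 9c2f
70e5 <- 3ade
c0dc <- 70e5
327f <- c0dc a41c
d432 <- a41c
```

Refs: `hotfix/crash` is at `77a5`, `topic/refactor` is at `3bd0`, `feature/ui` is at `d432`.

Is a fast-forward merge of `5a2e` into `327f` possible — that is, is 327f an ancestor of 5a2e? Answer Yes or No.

No

A fast-forward from 327f to 5a2e is possible iff 327f is an ancestor of 5a2e.
Ancestors of 5a2e: {5a2e, 77a5, 8ee4, 9c2f}.
327f is not among them, so fast-forward is not possible.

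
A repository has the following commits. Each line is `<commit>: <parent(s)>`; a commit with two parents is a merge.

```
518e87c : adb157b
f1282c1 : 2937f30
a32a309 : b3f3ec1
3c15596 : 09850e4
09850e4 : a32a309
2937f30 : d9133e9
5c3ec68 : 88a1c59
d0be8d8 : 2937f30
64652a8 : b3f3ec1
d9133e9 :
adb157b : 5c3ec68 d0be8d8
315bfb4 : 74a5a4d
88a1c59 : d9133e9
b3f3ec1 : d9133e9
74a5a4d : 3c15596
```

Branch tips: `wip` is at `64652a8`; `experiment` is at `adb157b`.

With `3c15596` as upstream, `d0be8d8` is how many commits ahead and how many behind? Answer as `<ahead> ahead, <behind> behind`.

Reachable from d0be8d8: {2937f30, d0be8d8, d9133e9}.
Reachable from 3c15596: {09850e4, 3c15596, a32a309, b3f3ec1, d9133e9}.
Only in d0be8d8's history (ahead): {2937f30, d0be8d8} — 2.
Only in 3c15596's history (behind): {09850e4, 3c15596, a32a309, b3f3ec1} — 4.

2 ahead, 4 behind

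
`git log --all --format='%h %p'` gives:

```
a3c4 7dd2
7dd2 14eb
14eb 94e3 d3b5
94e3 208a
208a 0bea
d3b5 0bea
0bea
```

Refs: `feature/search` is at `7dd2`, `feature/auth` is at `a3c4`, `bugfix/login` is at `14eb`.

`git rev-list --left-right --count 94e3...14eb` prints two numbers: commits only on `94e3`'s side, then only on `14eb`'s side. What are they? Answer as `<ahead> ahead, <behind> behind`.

Reachable from 94e3: {0bea, 208a, 94e3}.
Reachable from 14eb: {0bea, 14eb, 208a, 94e3, d3b5}.
Only in 94e3's history (ahead): {} — 0.
Only in 14eb's history (behind): {14eb, d3b5} — 2.

0 ahead, 2 behind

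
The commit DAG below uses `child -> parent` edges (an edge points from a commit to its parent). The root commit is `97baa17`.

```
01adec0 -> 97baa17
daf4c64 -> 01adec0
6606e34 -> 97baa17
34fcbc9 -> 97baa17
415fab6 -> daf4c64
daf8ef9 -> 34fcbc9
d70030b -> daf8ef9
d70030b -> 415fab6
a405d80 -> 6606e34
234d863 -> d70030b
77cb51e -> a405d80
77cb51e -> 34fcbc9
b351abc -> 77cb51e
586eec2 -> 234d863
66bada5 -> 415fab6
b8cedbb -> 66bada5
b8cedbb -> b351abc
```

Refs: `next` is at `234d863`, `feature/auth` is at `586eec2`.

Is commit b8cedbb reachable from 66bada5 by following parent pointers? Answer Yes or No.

Ancestors of 66bada5: {01adec0, 415fab6, 66bada5, 97baa17, daf4c64}.
b8cedbb is not in that set, so it is not an ancestor of 66bada5.

No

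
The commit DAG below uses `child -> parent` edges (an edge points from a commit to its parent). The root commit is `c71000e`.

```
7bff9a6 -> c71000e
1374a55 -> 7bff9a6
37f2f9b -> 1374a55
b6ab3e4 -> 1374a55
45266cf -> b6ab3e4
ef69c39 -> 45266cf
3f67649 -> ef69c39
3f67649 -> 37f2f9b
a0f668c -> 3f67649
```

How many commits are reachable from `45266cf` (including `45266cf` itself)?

Walking parent pointers from 45266cf: reachable set = {1374a55, 45266cf, 7bff9a6, b6ab3e4, c71000e}.
That is 5 commits.

5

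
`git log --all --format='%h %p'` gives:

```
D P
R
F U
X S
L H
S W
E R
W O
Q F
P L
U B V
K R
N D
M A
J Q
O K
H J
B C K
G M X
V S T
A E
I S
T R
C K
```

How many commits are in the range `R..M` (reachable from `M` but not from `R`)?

Reachable from M: {A, E, M, R}.
Reachable from R: {R}.
In M's history but not R's: {A, E, M} — 3 commits.

3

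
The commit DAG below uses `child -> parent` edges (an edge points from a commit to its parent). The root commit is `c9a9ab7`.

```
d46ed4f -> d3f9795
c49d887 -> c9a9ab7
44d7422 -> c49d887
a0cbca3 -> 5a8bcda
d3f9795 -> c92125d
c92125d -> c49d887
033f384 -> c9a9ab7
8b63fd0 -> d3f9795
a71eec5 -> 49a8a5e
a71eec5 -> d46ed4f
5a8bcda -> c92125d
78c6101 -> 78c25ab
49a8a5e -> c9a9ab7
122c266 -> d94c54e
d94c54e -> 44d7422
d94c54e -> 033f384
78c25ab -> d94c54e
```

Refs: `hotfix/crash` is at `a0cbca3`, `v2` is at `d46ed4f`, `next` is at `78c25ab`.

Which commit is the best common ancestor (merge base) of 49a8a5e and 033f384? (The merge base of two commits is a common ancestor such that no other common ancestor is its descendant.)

c9a9ab7

Ancestors of 49a8a5e: {49a8a5e, c9a9ab7}.
Ancestors of 033f384: {033f384, c9a9ab7}.
Common ancestors: {c9a9ab7}.
The only common ancestor is c9a9ab7, so it is the merge base.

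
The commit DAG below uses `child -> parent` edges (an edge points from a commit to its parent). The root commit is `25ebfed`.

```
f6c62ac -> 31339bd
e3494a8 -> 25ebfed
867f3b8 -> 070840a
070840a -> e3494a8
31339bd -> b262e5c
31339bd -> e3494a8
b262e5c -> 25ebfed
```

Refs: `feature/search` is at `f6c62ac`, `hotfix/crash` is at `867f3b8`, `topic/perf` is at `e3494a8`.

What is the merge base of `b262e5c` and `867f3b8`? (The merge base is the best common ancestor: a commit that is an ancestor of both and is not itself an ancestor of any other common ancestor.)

Ancestors of b262e5c: {25ebfed, b262e5c}.
Ancestors of 867f3b8: {070840a, 25ebfed, 867f3b8, e3494a8}.
Common ancestors: {25ebfed}.
The only common ancestor is 25ebfed, so it is the merge base.

25ebfed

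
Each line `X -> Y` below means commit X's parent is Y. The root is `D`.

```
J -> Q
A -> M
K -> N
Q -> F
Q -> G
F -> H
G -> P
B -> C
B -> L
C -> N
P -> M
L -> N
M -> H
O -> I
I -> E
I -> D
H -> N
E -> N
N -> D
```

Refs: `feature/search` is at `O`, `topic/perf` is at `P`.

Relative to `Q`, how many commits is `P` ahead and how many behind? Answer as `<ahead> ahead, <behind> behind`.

0 ahead, 3 behind

Reachable from P: {D, H, M, N, P}.
Reachable from Q: {D, F, G, H, M, N, P, Q}.
Only in P's history (ahead): {} — 0.
Only in Q's history (behind): {F, G, Q} — 3.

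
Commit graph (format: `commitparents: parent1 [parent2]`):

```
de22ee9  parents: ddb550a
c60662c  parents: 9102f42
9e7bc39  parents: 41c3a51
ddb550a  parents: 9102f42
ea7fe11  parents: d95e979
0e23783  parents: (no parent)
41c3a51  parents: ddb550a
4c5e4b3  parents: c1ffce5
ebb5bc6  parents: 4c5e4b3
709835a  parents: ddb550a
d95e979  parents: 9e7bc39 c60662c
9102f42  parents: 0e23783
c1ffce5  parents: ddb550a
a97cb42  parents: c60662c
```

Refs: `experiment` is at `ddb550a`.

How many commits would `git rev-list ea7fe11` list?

Walking parent pointers from ea7fe11: reachable set = {0e23783, 41c3a51, 9102f42, 9e7bc39, c60662c, d95e979, ddb550a, ea7fe11}.
That is 8 commits.

8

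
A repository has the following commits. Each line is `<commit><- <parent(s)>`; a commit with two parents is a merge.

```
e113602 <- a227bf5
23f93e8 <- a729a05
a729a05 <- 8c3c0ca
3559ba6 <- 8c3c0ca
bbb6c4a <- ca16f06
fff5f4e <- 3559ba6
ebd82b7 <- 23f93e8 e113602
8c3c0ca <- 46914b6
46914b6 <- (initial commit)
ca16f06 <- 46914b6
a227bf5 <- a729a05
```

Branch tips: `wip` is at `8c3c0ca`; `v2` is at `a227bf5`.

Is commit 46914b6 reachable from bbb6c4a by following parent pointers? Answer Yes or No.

Ancestors of bbb6c4a (commits reachable by following parents): {46914b6, bbb6c4a, ca16f06}.
46914b6 is in that set, so it is an ancestor of bbb6c4a.

Yes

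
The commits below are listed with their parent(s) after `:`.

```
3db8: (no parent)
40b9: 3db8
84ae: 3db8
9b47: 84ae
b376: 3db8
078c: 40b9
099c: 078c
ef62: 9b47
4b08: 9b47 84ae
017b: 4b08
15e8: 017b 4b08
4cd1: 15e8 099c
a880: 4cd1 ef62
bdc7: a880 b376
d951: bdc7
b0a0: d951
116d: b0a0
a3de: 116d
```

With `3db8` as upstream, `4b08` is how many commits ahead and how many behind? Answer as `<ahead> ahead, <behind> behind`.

3 ahead, 0 behind

Reachable from 4b08: {3db8, 4b08, 84ae, 9b47}.
Reachable from 3db8: {3db8}.
Only in 4b08's history (ahead): {4b08, 84ae, 9b47} — 3.
Only in 3db8's history (behind): {} — 0.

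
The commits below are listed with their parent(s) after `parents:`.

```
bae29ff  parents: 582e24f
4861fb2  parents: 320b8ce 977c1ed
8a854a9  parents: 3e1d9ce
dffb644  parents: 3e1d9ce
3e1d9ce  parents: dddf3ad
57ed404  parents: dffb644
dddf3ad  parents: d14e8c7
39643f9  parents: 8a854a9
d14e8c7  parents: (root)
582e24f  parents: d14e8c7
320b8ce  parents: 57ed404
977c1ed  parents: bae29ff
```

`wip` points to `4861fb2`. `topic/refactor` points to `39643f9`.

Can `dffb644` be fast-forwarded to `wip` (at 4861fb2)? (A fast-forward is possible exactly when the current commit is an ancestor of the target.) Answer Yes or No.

Yes

A fast-forward from dffb644 to 4861fb2 is possible iff dffb644 is an ancestor of 4861fb2.
Ancestors of 4861fb2: {320b8ce, 3e1d9ce, 4861fb2, 57ed404, 582e24f, 977c1ed, bae29ff, d14e8c7, dddf3ad, dffb644}.
dffb644 is among them, so fast-forward is possible.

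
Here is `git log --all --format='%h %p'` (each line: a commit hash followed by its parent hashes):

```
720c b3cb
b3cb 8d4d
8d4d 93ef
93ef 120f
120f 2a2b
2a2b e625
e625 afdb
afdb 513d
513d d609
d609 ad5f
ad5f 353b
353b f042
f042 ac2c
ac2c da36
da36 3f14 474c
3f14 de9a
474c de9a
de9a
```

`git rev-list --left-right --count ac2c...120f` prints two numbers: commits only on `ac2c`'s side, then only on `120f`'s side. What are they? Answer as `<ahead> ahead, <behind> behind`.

0 ahead, 9 behind

Reachable from ac2c: {3f14, 474c, ac2c, da36, de9a}.
Reachable from 120f: {120f, 2a2b, 353b, 3f14, 474c, 513d, ac2c, ad5f, afdb, d609, da36, de9a, e625, f042}.
Only in ac2c's history (ahead): {} — 0.
Only in 120f's history (behind): {120f, 2a2b, 353b, 513d, ad5f, afdb, d609, e625, f042} — 9.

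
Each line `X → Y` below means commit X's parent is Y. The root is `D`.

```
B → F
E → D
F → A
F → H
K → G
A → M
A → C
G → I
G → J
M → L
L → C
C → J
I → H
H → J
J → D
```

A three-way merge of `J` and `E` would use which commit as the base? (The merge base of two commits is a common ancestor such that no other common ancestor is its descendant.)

Ancestors of J: {D, J}.
Ancestors of E: {D, E}.
Common ancestors: {D}.
The only common ancestor is D, so it is the merge base.

D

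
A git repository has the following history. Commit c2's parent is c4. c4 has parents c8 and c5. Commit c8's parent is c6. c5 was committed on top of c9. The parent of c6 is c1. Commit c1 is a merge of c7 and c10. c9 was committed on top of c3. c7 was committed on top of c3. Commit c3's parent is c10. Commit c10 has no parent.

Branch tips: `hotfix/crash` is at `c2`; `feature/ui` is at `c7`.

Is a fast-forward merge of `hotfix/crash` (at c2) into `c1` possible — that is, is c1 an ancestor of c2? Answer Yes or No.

A fast-forward from c1 to c2 is possible iff c1 is an ancestor of c2.
Ancestors of c2: {c1, c10, c2, c3, c4, c5, c6, c7, c8, c9}.
c1 is among them, so fast-forward is possible.

Yes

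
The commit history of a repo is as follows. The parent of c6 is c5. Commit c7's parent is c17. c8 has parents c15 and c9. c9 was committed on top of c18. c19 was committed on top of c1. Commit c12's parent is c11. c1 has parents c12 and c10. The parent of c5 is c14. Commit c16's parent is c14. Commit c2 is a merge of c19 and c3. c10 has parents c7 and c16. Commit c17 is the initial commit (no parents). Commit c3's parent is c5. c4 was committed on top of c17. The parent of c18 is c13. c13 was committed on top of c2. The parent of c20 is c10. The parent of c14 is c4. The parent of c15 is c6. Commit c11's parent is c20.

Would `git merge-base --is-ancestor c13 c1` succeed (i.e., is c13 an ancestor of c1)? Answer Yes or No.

No

Ancestors of c1: {c1, c10, c11, c12, c14, c16, c17, c20, c4, c7}.
c13 is not in that set, so it is not an ancestor of c1.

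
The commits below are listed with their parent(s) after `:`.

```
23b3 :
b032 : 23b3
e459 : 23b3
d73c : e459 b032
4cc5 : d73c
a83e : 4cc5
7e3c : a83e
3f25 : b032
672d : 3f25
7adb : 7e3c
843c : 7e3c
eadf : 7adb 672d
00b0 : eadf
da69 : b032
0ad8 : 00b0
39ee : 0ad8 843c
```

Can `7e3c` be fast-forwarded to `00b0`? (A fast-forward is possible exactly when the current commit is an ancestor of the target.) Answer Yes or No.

A fast-forward from 7e3c to 00b0 is possible iff 7e3c is an ancestor of 00b0.
Ancestors of 00b0: {00b0, 23b3, 3f25, 4cc5, 672d, 7adb, 7e3c, a83e, b032, d73c, e459, eadf}.
7e3c is among them, so fast-forward is possible.

Yes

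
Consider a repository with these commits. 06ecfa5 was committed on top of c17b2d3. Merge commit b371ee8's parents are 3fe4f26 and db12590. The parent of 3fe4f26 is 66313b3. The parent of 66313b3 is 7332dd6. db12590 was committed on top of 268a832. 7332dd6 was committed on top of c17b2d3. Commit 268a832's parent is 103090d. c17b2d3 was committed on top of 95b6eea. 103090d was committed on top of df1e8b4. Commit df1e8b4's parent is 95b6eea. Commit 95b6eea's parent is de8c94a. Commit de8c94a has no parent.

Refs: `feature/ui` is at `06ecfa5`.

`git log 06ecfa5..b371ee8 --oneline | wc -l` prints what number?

8

Reachable from b371ee8: {103090d, 268a832, 3fe4f26, 66313b3, 7332dd6, 95b6eea, b371ee8, c17b2d3, db12590, de8c94a, df1e8b4}.
Reachable from 06ecfa5: {06ecfa5, 95b6eea, c17b2d3, de8c94a}.
In b371ee8's history but not 06ecfa5's: {103090d, 268a832, 3fe4f26, 66313b3, 7332dd6, b371ee8, db12590, df1e8b4} — 8 commits.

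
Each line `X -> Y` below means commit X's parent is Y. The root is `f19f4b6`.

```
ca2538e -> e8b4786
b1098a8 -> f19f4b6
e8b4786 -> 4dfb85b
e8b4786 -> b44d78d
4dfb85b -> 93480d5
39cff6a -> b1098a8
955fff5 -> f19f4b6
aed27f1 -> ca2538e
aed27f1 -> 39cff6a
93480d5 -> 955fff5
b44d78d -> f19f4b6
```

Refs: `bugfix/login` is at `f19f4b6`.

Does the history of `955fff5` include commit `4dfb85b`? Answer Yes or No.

Ancestors of 955fff5: {955fff5, f19f4b6}.
4dfb85b is not in that set, so it is not an ancestor of 955fff5.

No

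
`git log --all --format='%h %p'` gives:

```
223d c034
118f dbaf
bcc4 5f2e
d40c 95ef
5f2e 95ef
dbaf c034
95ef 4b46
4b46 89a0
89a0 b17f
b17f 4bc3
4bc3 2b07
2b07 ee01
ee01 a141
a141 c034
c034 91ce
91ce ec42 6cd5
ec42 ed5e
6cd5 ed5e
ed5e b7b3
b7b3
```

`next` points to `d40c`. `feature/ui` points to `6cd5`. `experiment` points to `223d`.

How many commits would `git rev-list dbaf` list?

7

Walking parent pointers from dbaf: reachable set = {6cd5, 91ce, b7b3, c034, dbaf, ec42, ed5e}.
That is 7 commits.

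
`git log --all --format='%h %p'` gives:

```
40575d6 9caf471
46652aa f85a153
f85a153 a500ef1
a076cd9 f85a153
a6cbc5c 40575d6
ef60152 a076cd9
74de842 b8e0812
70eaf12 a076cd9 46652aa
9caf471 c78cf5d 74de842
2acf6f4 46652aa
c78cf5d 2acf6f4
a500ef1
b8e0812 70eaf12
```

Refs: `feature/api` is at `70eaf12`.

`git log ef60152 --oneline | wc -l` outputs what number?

4

Walking parent pointers from ef60152: reachable set = {a076cd9, a500ef1, ef60152, f85a153}.
That is 4 commits.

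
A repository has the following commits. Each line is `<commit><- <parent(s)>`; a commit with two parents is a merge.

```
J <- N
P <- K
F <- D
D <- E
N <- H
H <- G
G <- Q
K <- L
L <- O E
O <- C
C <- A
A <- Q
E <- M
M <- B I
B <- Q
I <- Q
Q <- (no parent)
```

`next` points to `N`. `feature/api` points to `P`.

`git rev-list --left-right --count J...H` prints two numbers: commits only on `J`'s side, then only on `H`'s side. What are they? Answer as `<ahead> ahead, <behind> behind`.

2 ahead, 0 behind

Reachable from J: {G, H, J, N, Q}.
Reachable from H: {G, H, Q}.
Only in J's history (ahead): {J, N} — 2.
Only in H's history (behind): {} — 0.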